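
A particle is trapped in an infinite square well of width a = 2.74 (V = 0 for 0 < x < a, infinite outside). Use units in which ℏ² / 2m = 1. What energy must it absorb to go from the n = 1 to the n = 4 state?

ΔE = 19.7

E_n = n²π²ℏ²/(2ma²), so ΔE = (4² − 1²) π²ℏ²/(2ma²).
ΔE = 15 × π² / (2 × 0.5 × 2.74²) = 19.72.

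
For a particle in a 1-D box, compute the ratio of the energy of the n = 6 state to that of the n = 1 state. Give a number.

36

E_n = n²π²ℏ²/(2mL²) so the ratio is n₂²/n₁² = 36/1 = 36.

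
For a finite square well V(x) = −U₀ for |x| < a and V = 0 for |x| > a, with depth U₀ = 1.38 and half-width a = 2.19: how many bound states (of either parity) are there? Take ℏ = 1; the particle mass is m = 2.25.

N = 4

Define the well-strength parameter z₀ = (a/ℏ)√(2mU₀) = 2.19 × √(2·2.25·1.38) = 5.457.
The even/odd transcendental equations gain one root per π/2 in z₀, giving N = 1 + ⌊2z₀/π⌋ = 1 + ⌊3.474⌋ = 4.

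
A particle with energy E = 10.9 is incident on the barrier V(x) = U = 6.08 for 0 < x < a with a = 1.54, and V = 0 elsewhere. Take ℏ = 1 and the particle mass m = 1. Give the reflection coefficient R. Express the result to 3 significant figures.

R = 0.149

E > U: inside the barrier k₂ = √(2m(E − U))/ℏ = 3.105, k₂a = 4.781.
T = [1 + U² sin²(k₂a) / (4E(E − U))]⁻¹ = 1/1.175 = 0.851.
R = 1 − T = 0.149.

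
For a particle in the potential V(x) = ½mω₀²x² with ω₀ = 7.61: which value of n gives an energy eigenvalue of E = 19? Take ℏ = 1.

Invert E_n = (n + ½)ℏω₀: n = E/ℏω₀ − ½ = 1.997, so n = 2.

n = 2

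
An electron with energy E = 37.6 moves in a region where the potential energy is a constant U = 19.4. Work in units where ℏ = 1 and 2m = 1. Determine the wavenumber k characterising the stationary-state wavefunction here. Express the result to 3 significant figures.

k = 4.27

With E > U the solution is oscillatory, ψ ∝ e^{±ikx} with k = √(2m(E − U))/ℏ.
k = √(2 × 0.5 × 18.2) = 4.266.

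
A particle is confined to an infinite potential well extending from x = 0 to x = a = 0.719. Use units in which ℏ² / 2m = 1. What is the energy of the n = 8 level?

Requiring ψ(0) = ψ(a) = 0 quantises k = nπ/a, hence E_n = ℏ²k²/2m = n²π²ℏ²/(2ma²).
E_8 = 8² × π² / (2 × 0.5 × 0.719²) = 1222.

E = 1220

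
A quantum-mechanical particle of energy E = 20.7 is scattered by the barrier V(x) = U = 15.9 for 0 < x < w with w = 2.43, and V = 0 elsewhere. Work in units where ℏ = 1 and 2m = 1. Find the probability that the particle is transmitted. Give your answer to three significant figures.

T = 0.701

Above the barrier the interior wavenumber is k₂ = √(2m(E − U))/ℏ = 2.191, giving phase k₂w = 5.324.
T = [1 + U² sin²(k₂w) / (4E(E − U))]⁻¹ = 1/1.426 = 0.701.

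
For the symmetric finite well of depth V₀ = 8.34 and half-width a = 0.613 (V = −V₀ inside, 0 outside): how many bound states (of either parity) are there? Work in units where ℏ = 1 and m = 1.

The dimensionless depth is z₀ = a√(2mV₀)/ℏ = 0.613 × √(16.68) = 2.504.
The even/odd transcendental equations gain one root per π/2 in z₀, giving N = 1 + ⌊2z₀/π⌋ = 1 + ⌊1.594⌋ = 2.

N = 2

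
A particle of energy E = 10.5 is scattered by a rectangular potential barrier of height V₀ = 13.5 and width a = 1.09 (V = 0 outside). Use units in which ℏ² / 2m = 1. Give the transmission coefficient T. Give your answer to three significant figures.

T = 0.0623

Since E < V₀ the interior solution is evanescent with decay constant κ = √(2m(V₀ − E))/ℏ = 1.732.
κa = 1.888, sinh(κa) = 3.227.
Matching ψ, ψ′ at both faces gives T = [1 + V₀² sinh²(κa) / (4E(V₀ − E))]⁻¹ = 1/16.06 = 0.0623.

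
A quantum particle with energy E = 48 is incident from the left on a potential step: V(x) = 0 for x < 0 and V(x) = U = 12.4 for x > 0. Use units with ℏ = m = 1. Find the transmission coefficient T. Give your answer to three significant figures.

T = 0.994

The wavenumbers are k₁ = √(2mE)/ℏ = 9.798 on the left and k₂ = √(2m(E − U))/ℏ = 8.438 on the right.
Continuity of ψ and ψ′ at the step yields the reflection amplitude r = (k₁ − k₂)/(k₁ + k₂) = 0.07458; thus R = |r|² = 0.005561, T = 0.9944.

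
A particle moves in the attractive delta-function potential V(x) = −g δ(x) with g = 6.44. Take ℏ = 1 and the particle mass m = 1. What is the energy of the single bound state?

The bound state is ψ(x) = √κ e^{−κ|x|}. The derivative jump ψ'(0⁺) − ψ'(0⁻) = −(2mg/ℏ²)ψ(0) fixes κ = mg/ℏ² = 6.440.
Then E = −ℏ²κ²/(2m) = −mg²/(2ℏ²) = -20.74.

E = -20.7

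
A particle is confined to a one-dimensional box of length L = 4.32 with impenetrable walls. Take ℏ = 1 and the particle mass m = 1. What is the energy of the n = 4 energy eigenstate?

Requiring ψ(0) = ψ(L) = 0 quantises k = nπ/L, hence E_n = ℏ²k²/2m = n²π²ℏ²/(2mL²).
E_4 = 4² × π² / (2 × 1 × 4.32²) = 4.231.

E = 4.23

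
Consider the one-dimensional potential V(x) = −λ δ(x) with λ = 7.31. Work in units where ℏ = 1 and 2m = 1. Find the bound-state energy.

E = -13.4

The bound state is ψ(x) = √κ e^{−κ|x|}. The derivative jump ψ'(0⁺) − ψ'(0⁻) = −(2mλ/ℏ²)ψ(0) fixes κ = mλ/ℏ² = 3.655.
Then E = −ℏ²κ²/(2m) = −mλ²/(2ℏ²) = -13.36.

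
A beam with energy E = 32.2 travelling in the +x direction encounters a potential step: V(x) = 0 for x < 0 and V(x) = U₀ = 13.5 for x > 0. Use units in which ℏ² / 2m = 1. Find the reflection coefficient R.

The wavenumbers are k₁ = √(2mE)/ℏ = 5.675 on the left and k₂ = √(2m(E − U₀))/ℏ = 4.324 on the right.
Matching ψ and ψ′ at x = 0 gives r = (k₁ − k₂)/(k₁ + k₂), so R = r² = 0.01823 and T = 1 − R = 0.9818.

R = 0.0182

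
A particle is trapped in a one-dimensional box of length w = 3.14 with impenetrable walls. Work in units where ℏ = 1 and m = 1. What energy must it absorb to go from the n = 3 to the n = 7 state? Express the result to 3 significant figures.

ΔE = 20.0

E_n = n²π²ℏ²/(2mw²), so ΔE = (7² − 3²) π²ℏ²/(2mw²).
ΔE = 40 × π² / (2 × 1 × 3.14²) = 20.02.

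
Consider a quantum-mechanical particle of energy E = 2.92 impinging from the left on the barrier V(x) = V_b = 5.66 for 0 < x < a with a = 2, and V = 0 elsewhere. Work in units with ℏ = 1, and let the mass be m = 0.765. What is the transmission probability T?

T = 0.00111

Since E < V_b the interior solution is evanescent with decay constant κ = √(2m(V_b − E))/ℏ = 2.047.
κa = 4.095, sinh(κa) = 30.01.
Matching ψ, ψ′ at both faces gives T = [1 + V_b² sinh²(κa) / (4E(V_b − E))]⁻¹ = 1/902.5 = 0.00111.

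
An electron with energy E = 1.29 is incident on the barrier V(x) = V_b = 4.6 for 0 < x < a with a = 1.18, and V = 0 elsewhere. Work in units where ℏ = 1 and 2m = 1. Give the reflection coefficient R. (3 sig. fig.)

E < V_b: inside the barrier ψ ∝ e^{±κx} with κ = √(2m(V_b − E))/ℏ = 1.819.
κa = 2.147, sinh(κa) = 4.220.
The exact tunnelling result is T⁻¹ = 1 + V_b² sinh²(κa) / [4E(V_b − E)] = 23.07, so T = 0.0434.
R = 1 − T = 0.957.

R = 0.957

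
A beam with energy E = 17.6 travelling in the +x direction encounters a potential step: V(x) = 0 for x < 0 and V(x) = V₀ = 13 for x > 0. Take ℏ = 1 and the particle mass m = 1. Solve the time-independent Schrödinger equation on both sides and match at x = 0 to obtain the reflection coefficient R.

R = 0.105

The wavenumbers are k₁ = √(2mE)/ℏ = 5.933 on the left and k₂ = √(2m(E − V₀))/ℏ = 3.033 on the right.
Matching ψ and ψ′ at x = 0 gives r = (k₁ − k₂)/(k₁ + k₂), so R = r² = 0.1046 and T = 1 − R = 0.8954.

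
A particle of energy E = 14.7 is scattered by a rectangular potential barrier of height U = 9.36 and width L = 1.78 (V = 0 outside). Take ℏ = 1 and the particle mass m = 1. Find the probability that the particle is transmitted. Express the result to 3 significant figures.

T = 0.947

E > U: inside the barrier k₂ = √(2m(E − U))/ℏ = 3.268, k₂L = 5.817.
T = [1 + U² sin²(k₂L) / (4E(E − U))]⁻¹ = 1/1.056 = 0.947.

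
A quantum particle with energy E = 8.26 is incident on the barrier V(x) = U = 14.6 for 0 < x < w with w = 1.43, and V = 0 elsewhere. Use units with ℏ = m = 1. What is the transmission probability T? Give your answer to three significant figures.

T = 0.000148

E < U: inside the barrier ψ ∝ e^{±κx} with κ = √(2m(U − E))/ℏ = 3.561.
κw = 5.092, sinh(κw) = 81.36.
Matching ψ, ψ′ at both faces gives T = [1 + U² sinh²(κw) / (4E(U − E))]⁻¹ = 1/6737 = 0.000148.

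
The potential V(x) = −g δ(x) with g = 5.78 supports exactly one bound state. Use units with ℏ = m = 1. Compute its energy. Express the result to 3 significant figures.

The bound state is ψ(x) = √κ e^{−κ|x|}. The derivative jump ψ'(0⁺) − ψ'(0⁻) = −(2mg/ℏ²)ψ(0) fixes κ = mg/ℏ² = 5.780.
Then E = −ℏ²κ²/(2m) = −mg²/(2ℏ²) = -16.70.

E = -16.7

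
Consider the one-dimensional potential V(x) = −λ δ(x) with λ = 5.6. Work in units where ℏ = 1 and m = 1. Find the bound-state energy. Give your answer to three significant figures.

For x ≠ 0 the bound state is ψ ∝ e^{−κ|x|}; integrating the TISE across the delta gives the cusp condition 2κ = 2mλ/ℏ², so κ = 5.600.
Then E = −ℏ²κ²/(2m) = −mλ²/(2ℏ²) = -15.68.

E = -15.7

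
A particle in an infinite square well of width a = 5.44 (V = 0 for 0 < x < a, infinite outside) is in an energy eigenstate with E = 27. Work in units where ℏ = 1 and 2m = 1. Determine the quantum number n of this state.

n = 9

From E_n = n²π²ℏ²/(2ma²) invert to n = √(2ma²E)/(πℏ).
n = (5.44/π) × √(2 × 0.5 × 27) = 8.998 → n = 9.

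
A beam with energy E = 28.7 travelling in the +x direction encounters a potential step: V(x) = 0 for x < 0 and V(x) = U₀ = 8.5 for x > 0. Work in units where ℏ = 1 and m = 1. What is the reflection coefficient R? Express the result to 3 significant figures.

The wavenumbers are k₁ = √(2mE)/ℏ = 7.576 on the left and k₂ = √(2m(E − U₀))/ℏ = 6.356 on the right.
Matching ψ and ψ′ at x = 0 gives r = (k₁ − k₂)/(k₁ + k₂), so R = r² = 0.007670 and T = 1 − R = 0.9923.

R = 0.00767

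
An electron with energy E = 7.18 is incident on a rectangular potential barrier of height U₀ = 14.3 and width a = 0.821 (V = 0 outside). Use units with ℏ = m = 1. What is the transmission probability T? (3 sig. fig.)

T = 0.00812

E < U₀: inside the barrier ψ ∝ e^{±κx} with κ = √(2m(U₀ − E))/ℏ = 3.774.
κa = 3.098, sinh(κa) = 11.06.
The exact tunnelling result is T⁻¹ = 1 + U₀² sinh²(κa) / [4E(U₀ − E)] = 123.2, so T = 0.00812.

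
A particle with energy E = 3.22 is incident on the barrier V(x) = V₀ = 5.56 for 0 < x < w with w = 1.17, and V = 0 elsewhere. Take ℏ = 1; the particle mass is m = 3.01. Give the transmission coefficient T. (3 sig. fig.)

T = 0.000598

E < V₀: inside the barrier ψ ∝ e^{±κx} with κ = √(2m(V₀ − E))/ℏ = 3.753.
κw = 4.391, sinh(κw) = 40.37.
Matching ψ, ψ′ at both faces gives T = [1 + V₀² sinh²(κw) / (4E(V₀ − E))]⁻¹ = 1/1672 = 0.000598.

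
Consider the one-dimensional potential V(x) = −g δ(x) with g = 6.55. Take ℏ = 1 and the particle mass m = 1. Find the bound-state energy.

For x ≠ 0 the bound state is ψ ∝ e^{−κ|x|}; integrating the TISE across the delta gives the cusp condition 2κ = 2mg/ℏ², so κ = 6.550.
Then E = −ℏ²κ²/(2m) = −mg²/(2ℏ²) = -21.45.

E = -21.5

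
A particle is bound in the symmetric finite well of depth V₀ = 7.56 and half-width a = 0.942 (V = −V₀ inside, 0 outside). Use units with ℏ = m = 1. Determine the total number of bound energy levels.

N = 3

Define the well-strength parameter z₀ = (a/ℏ)√(2mV₀) = 0.942 × √(2·1·7.56) = 3.663.
The even/odd transcendental equations gain one root per π/2 in z₀, giving N = 1 + ⌊2z₀/π⌋ = 1 + ⌊2.332⌋ = 3.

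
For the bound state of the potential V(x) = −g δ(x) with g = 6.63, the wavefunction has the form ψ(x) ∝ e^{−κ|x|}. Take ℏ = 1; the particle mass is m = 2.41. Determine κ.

Integrating the TISE across x = 0 gives the cusp condition ψ'(0⁺) − ψ'(0⁻) = −(2mg/ℏ²)ψ(0).
With ψ ∝ e^{−κ|x|} this yields −2κ = −2mg/ℏ², so κ = mg/ℏ² = 15.98.

κ = 16.0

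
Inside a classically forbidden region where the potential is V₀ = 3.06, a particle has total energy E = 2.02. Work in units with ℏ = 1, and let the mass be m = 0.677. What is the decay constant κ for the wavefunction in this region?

κ = 1.19

Since E < V₀ the TISE in this region is ψ'' = κ²ψ with κ = √(2m(V₀ − E))/ℏ.
κ = √(2 × 0.677 × 1.04) = 1.187.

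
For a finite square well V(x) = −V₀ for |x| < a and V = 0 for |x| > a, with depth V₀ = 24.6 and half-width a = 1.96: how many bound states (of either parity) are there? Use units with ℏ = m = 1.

N = 9

Define the well-strength parameter z₀ = (a/ℏ)√(2mV₀) = 1.96 × √(2·1·24.6) = 13.75.
A new bound state (alternating even/odd) appears each time z₀ passes a multiple of π/2, so N = ⌊2z₀/π⌋ + 1 = ⌊8.752⌋ + 1 = 9.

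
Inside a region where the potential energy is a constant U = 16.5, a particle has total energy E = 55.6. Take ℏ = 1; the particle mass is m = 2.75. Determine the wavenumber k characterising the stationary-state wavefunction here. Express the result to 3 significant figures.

k = 14.7

With E > U the solution is oscillatory, ψ ∝ e^{±ikx} with k = √(2m(E − U))/ℏ.
k = √(2 × 2.75 × 39.1) = 14.66.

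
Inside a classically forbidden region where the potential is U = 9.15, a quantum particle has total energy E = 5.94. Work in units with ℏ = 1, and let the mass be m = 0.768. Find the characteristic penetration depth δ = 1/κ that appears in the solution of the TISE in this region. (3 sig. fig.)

Since E < U the TISE in this region is ψ'' = κ²ψ with κ = √(2m(U − E))/ℏ.
κ = √(2 × 0.768 × 3.21) = 2.220. The penetration depth is δ = 1/κ = 0.450.

δ = 0.450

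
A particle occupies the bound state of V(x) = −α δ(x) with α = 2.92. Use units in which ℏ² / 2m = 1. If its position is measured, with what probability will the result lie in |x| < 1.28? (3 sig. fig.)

P = 0.976

The normalised bound state is ψ = √κ e^{−κ|x|} with κ = mα/ℏ² = 1.460.
P(|x| < d) = ∫_{−d}^{d} κ e^{−2κ|x|} dx = 1 − e^{−2κd} = 1 − e^{−3.738} = 0.9762.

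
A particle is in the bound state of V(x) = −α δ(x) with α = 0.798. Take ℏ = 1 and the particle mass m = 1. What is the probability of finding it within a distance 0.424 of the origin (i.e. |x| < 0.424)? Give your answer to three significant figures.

The normalised bound state is ψ = √κ e^{−κ|x|} with κ = mα/ℏ² = 0.7980.
P(|x| < d) = ∫_{−d}^{d} κ e^{−2κ|x|} dx = 1 − e^{−2κd} = 1 − e^{−0.6767} = 0.4917.

P = 0.492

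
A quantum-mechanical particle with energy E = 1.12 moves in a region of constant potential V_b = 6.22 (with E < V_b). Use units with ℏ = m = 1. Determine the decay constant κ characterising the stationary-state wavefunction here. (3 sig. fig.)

κ = 3.19

Since E < V_b the TISE in this region is ψ'' = κ²ψ with κ = √(2m(V_b − E))/ℏ.
κ = √(2 × 1 × 5.1) = 3.194.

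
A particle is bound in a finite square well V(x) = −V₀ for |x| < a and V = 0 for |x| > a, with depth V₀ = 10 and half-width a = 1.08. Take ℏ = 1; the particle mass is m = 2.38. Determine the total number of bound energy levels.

N = 5

The dimensionless depth is z₀ = a√(2mV₀)/ℏ = 1.08 × √(47.60) = 7.451.
A new bound state (alternating even/odd) appears each time z₀ passes a multiple of π/2, so N = ⌊2z₀/π⌋ + 1 = ⌊4.744⌋ + 1 = 5.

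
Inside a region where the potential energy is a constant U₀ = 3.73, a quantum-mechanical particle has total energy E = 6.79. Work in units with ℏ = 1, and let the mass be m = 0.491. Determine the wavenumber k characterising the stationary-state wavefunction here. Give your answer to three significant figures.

With E > U₀ the solution is oscillatory, ψ ∝ e^{±ikx} with k = √(2m(E − U₀))/ℏ.
k = √(2 × 0.491 × 3.06) = 1.733.

k = 1.73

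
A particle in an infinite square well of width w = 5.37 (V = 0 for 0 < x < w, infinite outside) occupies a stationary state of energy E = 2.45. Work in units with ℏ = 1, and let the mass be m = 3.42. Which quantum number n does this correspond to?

From E_n = n²π²ℏ²/(2mw²) invert to n = √(2mw²E)/(πℏ).
n = (5.37/π) × √(2 × 3.42 × 2.45) = 6.997 → n = 7.

n = 7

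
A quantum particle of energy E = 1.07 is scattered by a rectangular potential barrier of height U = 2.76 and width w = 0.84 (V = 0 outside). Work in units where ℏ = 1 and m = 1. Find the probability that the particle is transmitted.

Since E < U the interior solution is evanescent with decay constant κ = √(2m(U − E))/ℏ = 1.838.
κw = 1.544, sinh(κw) = 2.236.
The exact tunnelling result is T⁻¹ = 1 + U² sinh²(κw) / [4E(U − E)] = 6.264, so T = 0.160.

T = 0.160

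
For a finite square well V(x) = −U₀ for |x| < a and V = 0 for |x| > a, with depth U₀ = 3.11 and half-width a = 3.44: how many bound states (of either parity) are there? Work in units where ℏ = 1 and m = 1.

The dimensionless depth is z₀ = a√(2mU₀)/ℏ = 3.44 × √(6.220) = 8.579.
A new bound state (alternating even/odd) appears each time z₀ passes a multiple of π/2, so N = ⌊2z₀/π⌋ + 1 = ⌊5.462⌋ + 1 = 6.

N = 6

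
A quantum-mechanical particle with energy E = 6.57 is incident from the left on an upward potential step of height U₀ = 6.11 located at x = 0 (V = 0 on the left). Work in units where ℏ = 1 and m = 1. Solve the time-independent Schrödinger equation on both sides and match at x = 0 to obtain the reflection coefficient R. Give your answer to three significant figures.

The wavenumbers are k₁ = √(2mE)/ℏ = 3.625 on the left and k₂ = √(2m(E − U₀))/ℏ = 0.9592 on the right.
Continuity of ψ and ψ′ at the step yields the reflection amplitude r = (k₁ − k₂)/(k₁ + k₂) = 0.5815; thus R = |r|² = 0.3382, T = 0.6618.

R = 0.338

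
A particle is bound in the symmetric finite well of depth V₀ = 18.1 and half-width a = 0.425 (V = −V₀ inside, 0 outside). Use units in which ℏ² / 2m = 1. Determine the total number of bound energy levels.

The dimensionless depth is z₀ = a√(2mV₀)/ℏ = 0.425 × √(18.10) = 1.808.
The even/odd transcendental equations gain one root per π/2 in z₀, giving N = 1 + ⌊2z₀/π⌋ = 1 + ⌊1.151⌋ = 2.

N = 2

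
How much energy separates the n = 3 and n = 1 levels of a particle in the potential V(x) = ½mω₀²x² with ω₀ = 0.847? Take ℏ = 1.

ΔE = 1.69

E_n = ℏω₀(n + ½), so ΔE = (3 − 1) ℏω₀ = 2 × 0.847 = 1.694.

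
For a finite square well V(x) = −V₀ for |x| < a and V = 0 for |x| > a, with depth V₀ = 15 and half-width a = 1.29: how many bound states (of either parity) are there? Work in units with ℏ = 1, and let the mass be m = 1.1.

Define the well-strength parameter z₀ = (a/ℏ)√(2mV₀) = 1.29 × √(2·1.1·15) = 7.410.
The even/odd transcendental equations gain one root per π/2 in z₀, giving N = 1 + ⌊2z₀/π⌋ = 1 + ⌊4.718⌋ = 5.

N = 5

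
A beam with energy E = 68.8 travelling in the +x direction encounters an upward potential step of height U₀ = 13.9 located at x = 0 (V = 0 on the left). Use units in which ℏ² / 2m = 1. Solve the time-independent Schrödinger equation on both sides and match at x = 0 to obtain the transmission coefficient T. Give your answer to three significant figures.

On each side the TISE gives plane waves with k = √(2m(E − V))/ℏ: k₁ = √(2·½·68.8) = 8.295, k₂ = √(2·½·54.9) = 7.409.
Matching ψ and ψ′ at x = 0 gives r = (k₁ − k₂)/(k₁ + k₂), so R = r² = 0.003177 and T = 1 − R = 0.9968.

T = 0.997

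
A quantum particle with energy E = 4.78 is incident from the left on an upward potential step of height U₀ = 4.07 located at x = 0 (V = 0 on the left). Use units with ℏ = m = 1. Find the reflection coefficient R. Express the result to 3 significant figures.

The wavenumbers are k₁ = √(2mE)/ℏ = 3.092 on the left and k₂ = √(2m(E − U₀))/ℏ = 1.192 on the right.
Matching ψ and ψ′ at x = 0 gives r = (k₁ − k₂)/(k₁ + k₂), so R = r² = 0.1968 and T = 1 − R = 0.8032.

R = 0.197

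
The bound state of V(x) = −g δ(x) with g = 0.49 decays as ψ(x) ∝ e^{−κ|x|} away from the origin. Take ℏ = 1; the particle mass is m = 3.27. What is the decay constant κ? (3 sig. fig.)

κ = 1.60

Integrating the TISE across x = 0 gives the cusp condition ψ'(0⁺) − ψ'(0⁻) = −(2mg/ℏ²)ψ(0).
With ψ ∝ e^{−κ|x|} this yields −2κ = −2mg/ℏ², so κ = mg/ℏ² = 1.602.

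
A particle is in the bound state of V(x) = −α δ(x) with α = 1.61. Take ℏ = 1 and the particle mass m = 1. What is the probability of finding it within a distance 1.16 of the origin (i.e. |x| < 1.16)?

The normalised bound state is ψ = √κ e^{−κ|x|} with κ = mα/ℏ² = 1.610.
P(|x| < d) = ∫_{−d}^{d} κ e^{−2κ|x|} dx = 1 − e^{−2κd} = 1 − e^{−3.735} = 0.9761.

P = 0.976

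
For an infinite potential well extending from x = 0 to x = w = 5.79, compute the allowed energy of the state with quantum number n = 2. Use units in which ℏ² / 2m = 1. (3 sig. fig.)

E = 1.18

Requiring ψ(0) = ψ(w) = 0 quantises k = nπ/w, hence E_n = ℏ²k²/2m = n²π²ℏ²/(2mw²).
E_2 = 2² × π² / (2 × 0.5 × 5.79²) = 1.178.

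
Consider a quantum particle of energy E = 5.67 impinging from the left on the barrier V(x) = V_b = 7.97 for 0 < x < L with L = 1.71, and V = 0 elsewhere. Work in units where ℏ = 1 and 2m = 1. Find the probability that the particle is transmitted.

T = 0.0182

Since E < V_b the interior solution is evanescent with decay constant κ = √(2m(V_b − E))/ℏ = 1.517.
κL = 2.593, sinh(κL) = 6.650.
The exact tunnelling result is T⁻¹ = 1 + V_b² sinh²(κL) / [4E(V_b − E)] = 54.85, so T = 0.0182.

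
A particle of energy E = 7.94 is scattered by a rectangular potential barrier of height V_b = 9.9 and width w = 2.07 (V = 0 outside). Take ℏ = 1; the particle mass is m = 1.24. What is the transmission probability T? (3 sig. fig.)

E < V_b: inside the barrier ψ ∝ e^{±κx} with κ = √(2m(V_b − E))/ℏ = 2.205.
κw = 4.564, sinh(κw) = 47.97.
Matching ψ, ψ′ at both faces gives T = [1 + V_b² sinh²(κw) / (4E(V_b − E))]⁻¹ = 1/3624 = 0.000276.

T = 0.000276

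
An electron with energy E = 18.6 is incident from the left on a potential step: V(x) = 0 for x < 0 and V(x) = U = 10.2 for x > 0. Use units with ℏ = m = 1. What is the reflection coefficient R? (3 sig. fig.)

R = 0.0385

On each side the TISE gives plane waves with k = √(2m(E − V))/ℏ: k₁ = √(2·1·18.6) = 6.099, k₂ = √(2·1·8.4) = 4.099.
Continuity of ψ and ψ′ at the step yields the reflection amplitude r = (k₁ − k₂)/(k₁ + k₂) = 0.1962; thus R = |r|² = 0.03848, T = 0.9615.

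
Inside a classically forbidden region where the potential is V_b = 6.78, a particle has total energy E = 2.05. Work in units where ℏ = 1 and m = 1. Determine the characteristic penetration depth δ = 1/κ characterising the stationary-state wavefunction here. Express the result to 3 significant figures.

Since E < V_b the TISE in this region is ψ'' = κ²ψ with κ = √(2m(V_b − E))/ℏ.
κ = √(2 × 1 × 4.73) = 3.076. The penetration depth is δ = 1/κ = 0.325.

δ = 0.325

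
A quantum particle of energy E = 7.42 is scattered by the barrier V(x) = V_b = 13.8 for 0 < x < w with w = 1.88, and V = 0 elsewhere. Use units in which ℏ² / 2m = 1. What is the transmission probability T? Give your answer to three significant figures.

E < V_b: inside the barrier ψ ∝ e^{±κx} with κ = √(2m(V_b − E))/ℏ = 2.526.
κw = 4.749, sinh(κw) = 57.71.
Matching ψ, ψ′ at both faces gives T = [1 + V_b² sinh²(κw) / (4E(V_b − E))]⁻¹ = 1/3350 = 0.000298.

T = 0.000298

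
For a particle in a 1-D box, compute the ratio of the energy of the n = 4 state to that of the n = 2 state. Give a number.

4

Since E_n ∝ n², the ratio is (4/2)² = 4.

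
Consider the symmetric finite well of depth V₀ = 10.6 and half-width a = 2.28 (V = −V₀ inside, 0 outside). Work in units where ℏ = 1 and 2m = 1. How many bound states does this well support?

N = 5

Define the well-strength parameter z₀ = (a/ℏ)√(2mV₀) = 2.28 × √(2·0.5·10.6) = 7.423.
The even/odd transcendental equations gain one root per π/2 in z₀, giving N = 1 + ⌊2z₀/π⌋ = 1 + ⌊4.726⌋ = 5.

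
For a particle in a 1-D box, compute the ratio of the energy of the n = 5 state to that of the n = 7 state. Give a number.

0.510204

Since E_n ∝ n², the ratio is (5/7)² = 0.510204.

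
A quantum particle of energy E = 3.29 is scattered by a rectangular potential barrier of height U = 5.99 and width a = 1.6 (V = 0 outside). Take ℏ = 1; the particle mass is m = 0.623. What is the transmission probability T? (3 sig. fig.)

T = 0.0111

E < U: inside the barrier ψ ∝ e^{±κx} with κ = √(2m(U − E))/ℏ = 1.834.
κa = 2.935, sinh(κa) = 9.381.
The exact tunnelling result is T⁻¹ = 1 + U² sinh²(κa) / [4E(U − E)] = 89.87, so T = 0.0111.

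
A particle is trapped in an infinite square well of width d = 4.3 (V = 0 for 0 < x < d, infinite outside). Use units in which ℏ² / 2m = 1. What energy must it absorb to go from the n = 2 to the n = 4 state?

E_n = n²π²ℏ²/(2md²), so ΔE = (4² − 2²) π²ℏ²/(2md²).
ΔE = 12 × π² / (2 × 0.5 × 4.3²) = 6.405.

ΔE = 6.41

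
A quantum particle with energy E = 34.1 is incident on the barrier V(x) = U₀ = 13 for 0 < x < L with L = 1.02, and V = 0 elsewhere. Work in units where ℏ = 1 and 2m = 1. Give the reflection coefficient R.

E > U₀: inside the barrier k₂ = √(2m(E − U₀))/ℏ = 4.593, k₂L = 4.685.
Matching at both interfaces gives T⁻¹ = 1 + U₀² sin²(k₂L) / [4E(E − U₀)] = 1.059, hence T = 0.945.
R = 1 − T = 0.0554.

R = 0.0554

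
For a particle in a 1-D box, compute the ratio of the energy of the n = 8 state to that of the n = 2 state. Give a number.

E_n = n²π²ℏ²/(2mL²) so the ratio is n₂²/n₁² = 64/4 = 16.

16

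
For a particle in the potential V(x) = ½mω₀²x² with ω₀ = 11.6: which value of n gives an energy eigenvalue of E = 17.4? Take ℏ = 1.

E_n = ℏω₀(n + ½) ⇒ n = E/(ℏω₀) − ½ = 17.4/11.6 − 0.5 = 1.000 → n = 1.

n = 1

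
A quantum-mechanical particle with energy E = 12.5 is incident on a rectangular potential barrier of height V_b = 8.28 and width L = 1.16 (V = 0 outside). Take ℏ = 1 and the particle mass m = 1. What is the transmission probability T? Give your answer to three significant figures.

T = 0.984

E > V_b: inside the barrier k₂ = √(2m(E − V_b))/ℏ = 2.905, k₂L = 3.370.
Matching at both interfaces gives T⁻¹ = 1 + V_b² sin²(k₂L) / [4E(E − V_b)] = 1.017, hence T = 0.984.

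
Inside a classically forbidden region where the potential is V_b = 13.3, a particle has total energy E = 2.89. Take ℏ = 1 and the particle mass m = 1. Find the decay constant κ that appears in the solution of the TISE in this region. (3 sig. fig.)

κ = 4.56

Since E < V_b the TISE in this region is ψ'' = κ²ψ with κ = √(2m(V_b − E))/ℏ.
κ = √(2 × 1 × 10.41) = 4.563.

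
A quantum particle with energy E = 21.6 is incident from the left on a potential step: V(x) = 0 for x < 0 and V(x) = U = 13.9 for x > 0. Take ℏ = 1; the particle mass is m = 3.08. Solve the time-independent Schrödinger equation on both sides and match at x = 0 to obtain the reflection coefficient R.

On each side the TISE gives plane waves with k = √(2m(E − V))/ℏ: k₁ = √(2·3.08·21.6) = 11.53, k₂ = √(2·3.08·7.7) = 6.887.
Continuity of ψ and ψ′ at the step yields the reflection amplitude r = (k₁ − k₂)/(k₁ + k₂) = 0.2523; thus R = |r|² = 0.06366, T = 0.9363.

R = 0.0637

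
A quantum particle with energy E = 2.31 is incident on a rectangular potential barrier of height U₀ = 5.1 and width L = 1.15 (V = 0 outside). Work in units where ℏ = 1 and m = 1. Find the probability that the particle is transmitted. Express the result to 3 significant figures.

E < U₀: inside the barrier ψ ∝ e^{±κx} with κ = √(2m(U₀ − E))/ℏ = 2.362.
κL = 2.717, sinh(κL) = 7.531.
Matching ψ, ψ′ at both faces gives T = [1 + U₀² sinh²(κL) / (4E(U₀ − E))]⁻¹ = 1/58.22 = 0.0172.

T = 0.0172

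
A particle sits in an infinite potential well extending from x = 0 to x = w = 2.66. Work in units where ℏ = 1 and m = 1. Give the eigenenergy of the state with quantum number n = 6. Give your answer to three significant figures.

The infinite-well eigenfunctions ψ_n = √(2/w) sin(nπx/w) vanish at both walls, giving E_n = n²π²ℏ²/(2mw²).
E_6 = 6² × π² / (2 × 1 × 2.66²) = 25.11.

E = 25.1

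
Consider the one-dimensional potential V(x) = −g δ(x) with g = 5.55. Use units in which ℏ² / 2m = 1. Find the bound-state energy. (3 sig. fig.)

E = -7.70

The bound state is ψ(x) = √κ e^{−κ|x|}. The derivative jump ψ'(0⁺) − ψ'(0⁻) = −(2mg/ℏ²)ψ(0) fixes κ = mg/ℏ² = 2.775.
Then E = −ℏ²κ²/(2m) = −mg²/(2ℏ²) = -7.701.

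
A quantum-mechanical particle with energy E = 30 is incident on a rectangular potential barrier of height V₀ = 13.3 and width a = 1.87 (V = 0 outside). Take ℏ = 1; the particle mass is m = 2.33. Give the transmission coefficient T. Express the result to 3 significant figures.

T = 0.957

E > V₀: inside the barrier k₂ = √(2m(E − V₀))/ℏ = 8.822, k₂a = 16.50.
T = [1 + V₀² sin²(k₂a) / (4E(E − V₀))]⁻¹ = 1/1.044 = 0.957.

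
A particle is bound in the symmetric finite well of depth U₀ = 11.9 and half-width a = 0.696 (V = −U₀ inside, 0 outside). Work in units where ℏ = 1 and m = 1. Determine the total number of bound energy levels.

The dimensionless depth is z₀ = a√(2mU₀)/ℏ = 0.696 × √(23.80) = 3.395.
The even/odd transcendental equations gain one root per π/2 in z₀, giving N = 1 + ⌊2z₀/π⌋ = 1 + ⌊2.162⌋ = 3.

N = 3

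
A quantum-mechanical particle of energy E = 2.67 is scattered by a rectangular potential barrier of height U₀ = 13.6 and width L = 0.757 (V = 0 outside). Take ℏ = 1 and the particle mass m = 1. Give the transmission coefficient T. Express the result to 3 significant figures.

E < U₀: inside the barrier ψ ∝ e^{±κx} with κ = √(2m(U₀ − E))/ℏ = 4.675.
κL = 3.539, sinh(κL) = 17.21.
Matching ψ, ψ′ at both faces gives T = [1 + U₀² sinh²(κL) / (4E(U₀ − E))]⁻¹ = 1/470.2 = 0.00213.

T = 0.00213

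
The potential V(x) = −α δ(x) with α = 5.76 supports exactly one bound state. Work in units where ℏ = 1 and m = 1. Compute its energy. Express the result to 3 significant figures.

The bound state is ψ(x) = √κ e^{−κ|x|}. The derivative jump ψ'(0⁺) − ψ'(0⁻) = −(2mα/ℏ²)ψ(0) fixes κ = mα/ℏ² = 5.760.
Then E = −ℏ²κ²/(2m) = −mα²/(2ℏ²) = -16.59.

E = -16.6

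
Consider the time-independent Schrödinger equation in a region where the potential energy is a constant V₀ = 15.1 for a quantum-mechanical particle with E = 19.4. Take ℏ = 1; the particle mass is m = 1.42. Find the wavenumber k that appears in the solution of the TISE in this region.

k = 3.49

With E > V₀ the solution is oscillatory, ψ ∝ e^{±ikx} with k = √(2m(E − V₀))/ℏ.
k = √(2 × 1.42 × 4.3) = 3.495.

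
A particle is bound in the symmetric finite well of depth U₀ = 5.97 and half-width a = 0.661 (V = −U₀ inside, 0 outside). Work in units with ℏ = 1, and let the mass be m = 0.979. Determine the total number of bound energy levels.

N = 2

The dimensionless depth is z₀ = a√(2mU₀)/ℏ = 0.661 × √(11.69) = 2.260.
The even/odd transcendental equations gain one root per π/2 in z₀, giving N = 1 + ⌊2z₀/π⌋ = 1 + ⌊1.439⌋ = 2.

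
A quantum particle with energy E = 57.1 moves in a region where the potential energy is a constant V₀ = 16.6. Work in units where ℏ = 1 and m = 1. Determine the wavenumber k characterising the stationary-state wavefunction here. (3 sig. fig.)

k = 9.00

With E > V₀ the solution is oscillatory, ψ ∝ e^{±ikx} with k = √(2m(E − V₀))/ℏ.
k = √(2 × 1 × 40.5) = 9.000.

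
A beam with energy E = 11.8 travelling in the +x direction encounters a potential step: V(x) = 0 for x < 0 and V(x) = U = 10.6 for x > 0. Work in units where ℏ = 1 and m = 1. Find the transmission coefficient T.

On each side the TISE gives plane waves with k = √(2m(E − V))/ℏ: k₁ = √(2·1·11.8) = 4.858, k₂ = √(2·1·1.2) = 1.549.
Continuity of ψ and ψ′ at the step yields the reflection amplitude r = (k₁ − k₂)/(k₁ + k₂) = 0.5164; thus R = |r|² = 0.2667, T = 0.7333.

T = 0.733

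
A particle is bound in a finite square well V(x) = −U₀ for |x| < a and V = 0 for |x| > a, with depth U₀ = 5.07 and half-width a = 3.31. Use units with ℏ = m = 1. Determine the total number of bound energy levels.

The dimensionless depth is z₀ = a√(2mU₀)/ℏ = 3.31 × √(10.14) = 10.54.
The even/odd transcendental equations gain one root per π/2 in z₀, giving N = 1 + ⌊2z₀/π⌋ = 1 + ⌊6.710⌋ = 7.

N = 7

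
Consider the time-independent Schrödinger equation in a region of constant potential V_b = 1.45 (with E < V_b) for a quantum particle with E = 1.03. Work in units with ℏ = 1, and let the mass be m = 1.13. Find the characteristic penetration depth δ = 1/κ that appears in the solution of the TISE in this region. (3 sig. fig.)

Since E < V_b the TISE in this region is ψ'' = κ²ψ with κ = √(2m(V_b − E))/ℏ.
κ = √(2 × 1.13 × 0.42) = 0.9743. The penetration depth is δ = 1/κ = 1.03.

δ = 1.03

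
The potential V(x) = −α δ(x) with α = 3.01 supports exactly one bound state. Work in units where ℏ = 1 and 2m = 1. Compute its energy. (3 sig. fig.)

For x ≠ 0 the bound state is ψ ∝ e^{−κ|x|}; integrating the TISE across the delta gives the cusp condition 2κ = 2mα/ℏ², so κ = 1.505.
Then E = −ℏ²κ²/(2m) = −mα²/(2ℏ²) = -2.265.

E = -2.27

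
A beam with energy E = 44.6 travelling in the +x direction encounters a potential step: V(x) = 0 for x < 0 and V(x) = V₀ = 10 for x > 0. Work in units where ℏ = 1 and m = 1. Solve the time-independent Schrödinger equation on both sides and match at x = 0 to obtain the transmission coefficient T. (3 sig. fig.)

On each side the TISE gives plane waves with k = √(2m(E − V))/ℏ: k₁ = √(2·1·44.6) = 9.445, k₂ = √(2·1·34.6) = 8.319.
Matching ψ and ψ′ at x = 0 gives r = (k₁ − k₂)/(k₁ + k₂), so R = r² = 0.004018 and T = 1 − R = 0.9960.

T = 0.996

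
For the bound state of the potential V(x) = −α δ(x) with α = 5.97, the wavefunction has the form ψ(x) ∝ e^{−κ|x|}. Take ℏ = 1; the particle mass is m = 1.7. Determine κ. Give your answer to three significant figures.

κ = 10.1

Integrate −(ℏ²/2m)ψ'' − αδ(x)ψ = Eψ from −ε to +ε: the ψ'' term gives ψ'(0⁺) − ψ'(0⁻) and the δ term gives −(2mα/ℏ²)ψ(0).
With ψ ∝ e^{−κ|x|} this yields −2κ = −2mα/ℏ², so κ = mα/ℏ² = 10.15.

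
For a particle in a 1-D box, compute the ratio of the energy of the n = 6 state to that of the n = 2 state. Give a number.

Since E_n ∝ n², the ratio is (6/2)² = 9.

9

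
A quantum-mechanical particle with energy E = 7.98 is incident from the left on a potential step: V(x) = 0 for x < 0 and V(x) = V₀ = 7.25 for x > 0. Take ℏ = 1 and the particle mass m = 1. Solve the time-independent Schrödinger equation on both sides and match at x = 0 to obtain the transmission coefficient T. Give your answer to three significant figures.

The wavenumbers are k₁ = √(2mE)/ℏ = 3.995 on the left and k₂ = √(2m(E − V₀))/ℏ = 1.208 on the right.
Continuity of ψ and ψ′ at the step yields the reflection amplitude r = (k₁ − k₂)/(k₁ + k₂) = 0.5356; thus R = |r|² = 0.2868, T = 0.7132.

T = 0.713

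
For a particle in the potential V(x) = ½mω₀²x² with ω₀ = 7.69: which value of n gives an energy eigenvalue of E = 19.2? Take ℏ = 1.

E_n = ℏω₀(n + ½) ⇒ n = E/(ℏω₀) − ½ = 19.2/7.69 − 0.5 = 1.997 → n = 2.

n = 2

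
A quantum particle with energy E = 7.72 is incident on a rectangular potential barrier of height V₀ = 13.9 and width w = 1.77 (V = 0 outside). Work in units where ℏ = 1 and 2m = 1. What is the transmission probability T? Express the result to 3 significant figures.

Since E < V₀ the interior solution is evanescent with decay constant κ = √(2m(V₀ − E))/ℏ = 2.486.
κw = 4.400, sinh(κw) = 40.73.
Matching ψ, ψ′ at both faces gives T = [1 + V₀² sinh²(κw) / (4E(V₀ − E))]⁻¹ = 1/1680 = 0.000595.

T = 0.000595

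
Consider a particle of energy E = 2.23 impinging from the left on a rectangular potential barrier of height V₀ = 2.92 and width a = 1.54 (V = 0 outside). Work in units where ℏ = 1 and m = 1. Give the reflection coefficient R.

R = 0.924

Since E < V₀ the interior solution is evanescent with decay constant κ = √(2m(V₀ − E))/ℏ = 1.175.
κa = 1.809, sinh(κa) = 2.971.
Matching ψ, ψ′ at both faces gives T = [1 + V₀² sinh²(κa) / (4E(V₀ − E))]⁻¹ = 1/13.22 = 0.0756.
R = 1 − T = 0.924.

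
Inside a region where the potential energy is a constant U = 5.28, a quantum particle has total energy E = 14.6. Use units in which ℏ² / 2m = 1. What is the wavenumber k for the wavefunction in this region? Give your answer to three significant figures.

With E > U the solution is oscillatory, ψ ∝ e^{±ikx} with k = √(2m(E − U))/ℏ.
k = √(2 × 0.5 × 9.32) = 3.053.

k = 3.05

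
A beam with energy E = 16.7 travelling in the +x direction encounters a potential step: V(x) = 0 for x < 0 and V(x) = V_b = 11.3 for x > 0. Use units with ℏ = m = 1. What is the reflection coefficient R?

R = 0.0756

On each side the TISE gives plane waves with k = √(2m(E − V))/ℏ: k₁ = √(2·1·16.7) = 5.779, k₂ = √(2·1·5.4) = 3.286.
Matching ψ and ψ′ at x = 0 gives r = (k₁ − k₂)/(k₁ + k₂), so R = r² = 0.07562 and T = 1 − R = 0.9244.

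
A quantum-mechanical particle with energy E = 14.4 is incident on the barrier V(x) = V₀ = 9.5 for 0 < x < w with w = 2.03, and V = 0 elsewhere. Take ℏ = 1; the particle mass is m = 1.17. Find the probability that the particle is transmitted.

T = 0.910

E > V₀: inside the barrier k₂ = √(2m(E − V₀))/ℏ = 3.386, k₂w = 6.874.
T = [1 + V₀² sin²(k₂w) / (4E(E − V₀))]⁻¹ = 1/1.099 = 0.910.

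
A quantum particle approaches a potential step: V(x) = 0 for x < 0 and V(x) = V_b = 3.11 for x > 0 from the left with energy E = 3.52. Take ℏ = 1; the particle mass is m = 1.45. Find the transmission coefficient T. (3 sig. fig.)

T = 0.759

On each side the TISE gives plane waves with k = √(2m(E − V))/ℏ: k₁ = √(2·1.45·3.52) = 3.195, k₂ = √(2·1.45·0.41) = 1.090.
Continuity of ψ and ψ′ at the step yields the reflection amplitude r = (k₁ − k₂)/(k₁ + k₂) = 0.4911; thus R = |r|² = 0.2412, T = 0.7588.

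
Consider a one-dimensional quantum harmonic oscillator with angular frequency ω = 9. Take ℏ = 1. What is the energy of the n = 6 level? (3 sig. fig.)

Using E_n = (n + ½)ℏω: E_6 = 6.5 × 9 = 58.50.

E = 58.5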